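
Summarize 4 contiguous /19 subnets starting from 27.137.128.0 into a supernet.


Original prefix: /19
Number of subnets: 4 = 2^2
New prefix = 19 - 2 = 17
Supernet: 27.137.128.0/17


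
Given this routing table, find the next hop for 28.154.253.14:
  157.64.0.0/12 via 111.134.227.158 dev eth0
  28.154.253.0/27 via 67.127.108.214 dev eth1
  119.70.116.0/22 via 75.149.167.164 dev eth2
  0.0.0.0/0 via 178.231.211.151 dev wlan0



Longest prefix match for 28.154.253.14:
  /12 157.64.0.0: no
  /27 28.154.253.0: MATCH
  /22 119.70.116.0: no
  /0 0.0.0.0: MATCH
Selected: next-hop 67.127.108.214 via eth1 (matched /27)


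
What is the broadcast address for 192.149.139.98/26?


Network: 192.149.139.64/26
Host bits = 6
Set all host bits to 1:
Broadcast: 192.149.139.127


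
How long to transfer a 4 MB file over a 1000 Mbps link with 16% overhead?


Effective throughput = 1000 * (1 - 16/100) = 840 Mbps
File size in Mb = 4 * 8 = 32 Mb
Time = 32 / 840
Time = 0.0381 seconds


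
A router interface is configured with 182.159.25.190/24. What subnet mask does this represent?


/24 means 24 network bits, 8 host bits
Binary: 11111111111111111111111100000000
Mask: 255.255.255.0


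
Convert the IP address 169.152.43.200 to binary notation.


169 = 10101001
152 = 10011000
43 = 00101011
200 = 11001000
Binary: 10101001.10011000.00101011.11001000


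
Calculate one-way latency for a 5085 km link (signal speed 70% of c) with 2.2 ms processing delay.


Speed = 0.7 * 3e5 km/s = 210000 km/s
Propagation delay = 5085 / 210000 = 0.0242 s = 24.2143 ms
Processing delay = 2.2 ms
Total one-way latency = 26.4143 ms


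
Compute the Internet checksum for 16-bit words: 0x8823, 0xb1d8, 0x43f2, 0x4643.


Sum all words (with carry folding):
+ 0x8823 = 0x8823
+ 0xb1d8 = 0x39fc
+ 0x43f2 = 0x7dee
+ 0x4643 = 0xc431
One's complement: ~0xc431
Checksum = 0x3bce


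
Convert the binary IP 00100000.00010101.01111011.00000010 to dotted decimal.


00100000 = 32
00010101 = 21
01111011 = 123
00000010 = 2
IP: 32.21.123.2


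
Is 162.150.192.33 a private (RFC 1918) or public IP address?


RFC 1918 private ranges:
  10.0.0.0/8 (10.0.0.0 - 10.255.255.255)
  172.16.0.0/12 (172.16.0.0 - 172.31.255.255)
  192.168.0.0/16 (192.168.0.0 - 192.168.255.255)
Public (not in any RFC 1918 range)


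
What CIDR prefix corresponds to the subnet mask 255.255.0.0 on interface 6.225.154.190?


Binary: 11111111.11111111.00000000.00000000
Count leading 1s
Prefix: /16


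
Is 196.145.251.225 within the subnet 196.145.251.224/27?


Subnet network: 196.145.251.224
Test IP AND mask: 196.145.251.224
Yes, 196.145.251.225 is in 196.145.251.224/27


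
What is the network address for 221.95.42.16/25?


IP:   11011101.01011111.00101010.00010000
Mask: 11111111.11111111.11111111.10000000
AND operation:
Net:  11011101.01011111.00101010.00000000
Network: 221.95.42.0/25


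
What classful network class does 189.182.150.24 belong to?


First octet: 189
Binary: 10111101
10xxxxxx -> Class B (128-191)
Class B, default mask 255.255.0.0 (/16)


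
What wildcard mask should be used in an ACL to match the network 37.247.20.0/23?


Subnet mask: 255.255.254.0
Wildcard = 255.255.255.255 - subnet mask
255 - 255 = 0
255 - 255 = 0
255 - 254 = 1
255 - 0 = 255
Wildcard: 0.0.1.255


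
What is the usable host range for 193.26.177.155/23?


Network: 193.26.176.0
Broadcast: 193.26.177.255
First usable = network + 1
Last usable = broadcast - 1
Range: 193.26.176.1 to 193.26.177.254


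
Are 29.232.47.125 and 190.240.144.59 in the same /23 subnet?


Mask: 255.255.254.0
29.232.47.125 AND mask = 29.232.46.0
190.240.144.59 AND mask = 190.240.144.0
No, different subnets (29.232.46.0 vs 190.240.144.0)


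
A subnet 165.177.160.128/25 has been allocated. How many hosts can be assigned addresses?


Host bits = 32 - 25 = 7
Total addresses = 2^7 = 128
Usable = total - 2 (network and broadcast)
Usable hosts: 126


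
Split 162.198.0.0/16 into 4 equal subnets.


New prefix = 16 + 2 = 18
Each subnet has 16384 addresses
  162.198.0.0/18
  162.198.64.0/18
  162.198.128.0/18
  162.198.192.0/18
Subnets: 162.198.0.0/18, 162.198.64.0/18, 162.198.128.0/18, 162.198.192.0/18


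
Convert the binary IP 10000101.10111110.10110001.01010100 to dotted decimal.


10000101 = 133
10111110 = 190
10110001 = 177
01010100 = 84
IP: 133.190.177.84


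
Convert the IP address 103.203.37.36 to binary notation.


103 = 01100111
203 = 11001011
37 = 00100101
36 = 00100100
Binary: 01100111.11001011.00100101.00100100


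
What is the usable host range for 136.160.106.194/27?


Network: 136.160.106.192
Broadcast: 136.160.106.223
First usable = network + 1
Last usable = broadcast - 1
Range: 136.160.106.193 to 136.160.106.222


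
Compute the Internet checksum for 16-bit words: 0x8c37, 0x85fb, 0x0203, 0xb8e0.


Sum all words (with carry folding):
+ 0x8c37 = 0x8c37
+ 0x85fb = 0x1233
+ 0x0203 = 0x1436
+ 0xb8e0 = 0xcd16
One's complement: ~0xcd16
Checksum = 0x32e9


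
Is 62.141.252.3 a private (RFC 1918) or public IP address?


RFC 1918 private ranges:
  10.0.0.0/8 (10.0.0.0 - 10.255.255.255)
  172.16.0.0/12 (172.16.0.0 - 172.31.255.255)
  192.168.0.0/16 (192.168.0.0 - 192.168.255.255)
Public (not in any RFC 1918 range)


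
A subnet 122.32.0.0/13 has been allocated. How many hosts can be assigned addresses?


Host bits = 32 - 13 = 19
Total addresses = 2^19 = 524288
Usable = total - 2 (network and broadcast)
Usable hosts: 524286


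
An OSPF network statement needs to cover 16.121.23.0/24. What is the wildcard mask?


Subnet mask: 255.255.255.0
Wildcard = 255.255.255.255 - subnet mask
255 - 255 = 0
255 - 255 = 0
255 - 255 = 0
255 - 0 = 255
Wildcard: 0.0.0.255


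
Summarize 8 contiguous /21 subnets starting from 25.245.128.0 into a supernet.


Original prefix: /21
Number of subnets: 8 = 2^3
New prefix = 21 - 3 = 18
Supernet: 25.245.128.0/18


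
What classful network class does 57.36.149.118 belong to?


First octet: 57
Binary: 00111001
0xxxxxxx -> Class A (1-126)
Class A, default mask 255.0.0.0 (/8)


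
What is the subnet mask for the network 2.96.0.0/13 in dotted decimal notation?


/13 means 13 network bits, 19 host bits
Binary: 11111111111110000000000000000000
Mask: 255.248.0.0


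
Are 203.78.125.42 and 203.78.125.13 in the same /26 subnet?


Mask: 255.255.255.192
203.78.125.42 AND mask = 203.78.125.0
203.78.125.13 AND mask = 203.78.125.0
Yes, same subnet (203.78.125.0)


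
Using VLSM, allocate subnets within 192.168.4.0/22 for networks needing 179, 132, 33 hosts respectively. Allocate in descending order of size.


179 hosts -> /24 (254 usable): 192.168.4.0/24
132 hosts -> /24 (254 usable): 192.168.5.0/24
33 hosts -> /26 (62 usable): 192.168.6.0/26
Allocation: 192.168.4.0/24 (179 hosts, 254 usable); 192.168.5.0/24 (132 hosts, 254 usable); 192.168.6.0/26 (33 hosts, 62 usable)


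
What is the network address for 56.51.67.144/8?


IP:   00111000.00110011.01000011.10010000
Mask: 11111111.00000000.00000000.00000000
AND operation:
Net:  00111000.00000000.00000000.00000000
Network: 56.0.0.0/8


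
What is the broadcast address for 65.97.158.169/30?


Network: 65.97.158.168/30
Host bits = 2
Set all host bits to 1:
Broadcast: 65.97.158.171


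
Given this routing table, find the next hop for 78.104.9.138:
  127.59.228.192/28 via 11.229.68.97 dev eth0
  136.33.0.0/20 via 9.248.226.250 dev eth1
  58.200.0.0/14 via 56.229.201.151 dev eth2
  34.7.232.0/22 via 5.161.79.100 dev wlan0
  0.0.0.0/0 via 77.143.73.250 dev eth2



Longest prefix match for 78.104.9.138:
  /28 127.59.228.192: no
  /20 136.33.0.0: no
  /14 58.200.0.0: no
  /22 34.7.232.0: no
  /0 0.0.0.0: MATCH
Selected: next-hop 77.143.73.250 via eth2 (matched /0)


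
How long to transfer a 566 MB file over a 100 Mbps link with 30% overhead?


Effective throughput = 100 * (1 - 30/100) = 70 Mbps
File size in Mb = 566 * 8 = 4528 Mb
Time = 4528 / 70
Time = 64.6857 seconds


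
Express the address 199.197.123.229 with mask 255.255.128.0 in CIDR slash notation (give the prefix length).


Binary: 11111111.11111111.10000000.00000000
Count leading 1s
Prefix: /17


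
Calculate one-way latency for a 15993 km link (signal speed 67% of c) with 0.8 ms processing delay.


Speed = 0.67 * 3e5 km/s = 201000 km/s
Propagation delay = 15993 / 201000 = 0.0796 s = 79.5672 ms
Processing delay = 0.8 ms
Total one-way latency = 80.3672 ms


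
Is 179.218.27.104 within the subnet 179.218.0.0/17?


Subnet network: 179.218.0.0
Test IP AND mask: 179.218.0.0
Yes, 179.218.27.104 is in 179.218.0.0/17


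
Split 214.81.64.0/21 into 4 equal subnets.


New prefix = 21 + 2 = 23
Each subnet has 512 addresses
  214.81.64.0/23
  214.81.66.0/23
  214.81.68.0/23
  214.81.70.0/23
Subnets: 214.81.64.0/23, 214.81.66.0/23, 214.81.68.0/23, 214.81.70.0/23


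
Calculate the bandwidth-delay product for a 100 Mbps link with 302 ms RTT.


BDP = bandwidth * RTT
= 100 Mbps * 302 ms
= 100 * 1e6 * 302 / 1000 bits
= 30200000 bits
= 3775000 bytes
= 3686.5234 KB
BDP = 30200000 bits (3775000 bytes)


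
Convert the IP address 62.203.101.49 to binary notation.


62 = 00111110
203 = 11001011
101 = 01100101
49 = 00110001
Binary: 00111110.11001011.01100101.00110001


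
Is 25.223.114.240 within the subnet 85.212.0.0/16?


Subnet network: 85.212.0.0
Test IP AND mask: 25.223.0.0
No, 25.223.114.240 is not in 85.212.0.0/16


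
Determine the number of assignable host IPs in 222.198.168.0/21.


Host bits = 32 - 21 = 11
Total addresses = 2^11 = 2048
Usable = total - 2 (network and broadcast)
Usable hosts: 2046


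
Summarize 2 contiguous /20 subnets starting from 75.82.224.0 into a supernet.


Original prefix: /20
Number of subnets: 2 = 2^1
New prefix = 20 - 1 = 19
Supernet: 75.82.224.0/19


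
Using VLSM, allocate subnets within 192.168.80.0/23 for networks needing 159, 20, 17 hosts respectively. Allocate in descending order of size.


159 hosts -> /24 (254 usable): 192.168.80.0/24
20 hosts -> /27 (30 usable): 192.168.81.0/27
17 hosts -> /27 (30 usable): 192.168.81.32/27
Allocation: 192.168.80.0/24 (159 hosts, 254 usable); 192.168.81.0/27 (20 hosts, 30 usable); 192.168.81.32/27 (17 hosts, 30 usable)


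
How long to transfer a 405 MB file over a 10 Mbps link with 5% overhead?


Effective throughput = 10 * (1 - 5/100) = 9.5 Mbps
File size in Mb = 405 * 8 = 3240 Mb
Time = 3240 / 9.5
Time = 341.0526 seconds


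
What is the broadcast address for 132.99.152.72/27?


Network: 132.99.152.64/27
Host bits = 5
Set all host bits to 1:
Broadcast: 132.99.152.95


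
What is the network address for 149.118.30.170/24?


IP:   10010101.01110110.00011110.10101010
Mask: 11111111.11111111.11111111.00000000
AND operation:
Net:  10010101.01110110.00011110.00000000
Network: 149.118.30.0/24


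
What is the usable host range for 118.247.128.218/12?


Network: 118.240.0.0
Broadcast: 118.255.255.255
First usable = network + 1
Last usable = broadcast - 1
Range: 118.240.0.1 to 118.255.255.254


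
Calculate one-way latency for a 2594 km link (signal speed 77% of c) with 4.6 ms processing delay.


Speed = 0.77 * 3e5 km/s = 231000 km/s
Propagation delay = 2594 / 231000 = 0.0112 s = 11.2294 ms
Processing delay = 4.6 ms
Total one-way latency = 15.8294 ms


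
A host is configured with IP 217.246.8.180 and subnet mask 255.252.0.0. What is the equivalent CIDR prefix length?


Binary: 11111111.11111100.00000000.00000000
Count leading 1s
Prefix: /14


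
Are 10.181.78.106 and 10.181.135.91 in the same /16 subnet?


Mask: 255.255.0.0
10.181.78.106 AND mask = 10.181.0.0
10.181.135.91 AND mask = 10.181.0.0
Yes, same subnet (10.181.0.0)


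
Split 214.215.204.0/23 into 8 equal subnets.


New prefix = 23 + 3 = 26
Each subnet has 64 addresses
  214.215.204.0/26
  214.215.204.64/26
  214.215.204.128/26
  214.215.204.192/26
  214.215.205.0/26
  214.215.205.64/26
  214.215.205.128/26
  214.215.205.192/26
Subnets: 214.215.204.0/26, 214.215.204.64/26, 214.215.204.128/26, 214.215.204.192/26, 214.215.205.0/26, 214.215.205.64/26, 214.215.205.128/26, 214.215.205.192/26


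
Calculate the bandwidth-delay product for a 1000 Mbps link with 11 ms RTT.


BDP = bandwidth * RTT
= 1000 Mbps * 11 ms
= 1000 * 1e6 * 11 / 1000 bits
= 11000000 bits
= 1375000 bytes
= 1342.7734 KB
BDP = 11000000 bits (1375000 bytes)


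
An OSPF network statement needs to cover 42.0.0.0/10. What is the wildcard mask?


Subnet mask: 255.192.0.0
Wildcard = 255.255.255.255 - subnet mask
255 - 255 = 0
255 - 192 = 63
255 - 0 = 255
255 - 0 = 255
Wildcard: 0.63.255.255


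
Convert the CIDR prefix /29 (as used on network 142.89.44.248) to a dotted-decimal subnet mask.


/29 means 29 network bits, 3 host bits
Binary: 11111111111111111111111111111000
Mask: 255.255.255.248


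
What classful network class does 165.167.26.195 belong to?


First octet: 165
Binary: 10100101
10xxxxxx -> Class B (128-191)
Class B, default mask 255.255.0.0 (/16)


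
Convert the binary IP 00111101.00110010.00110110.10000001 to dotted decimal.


00111101 = 61
00110010 = 50
00110110 = 54
10000001 = 129
IP: 61.50.54.129


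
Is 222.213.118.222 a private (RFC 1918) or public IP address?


RFC 1918 private ranges:
  10.0.0.0/8 (10.0.0.0 - 10.255.255.255)
  172.16.0.0/12 (172.16.0.0 - 172.31.255.255)
  192.168.0.0/16 (192.168.0.0 - 192.168.255.255)
Public (not in any RFC 1918 range)


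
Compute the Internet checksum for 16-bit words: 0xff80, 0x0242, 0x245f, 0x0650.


Sum all words (with carry folding):
+ 0xff80 = 0xff80
+ 0x0242 = 0x01c3
+ 0x245f = 0x2622
+ 0x0650 = 0x2c72
One's complement: ~0x2c72
Checksum = 0xd38d


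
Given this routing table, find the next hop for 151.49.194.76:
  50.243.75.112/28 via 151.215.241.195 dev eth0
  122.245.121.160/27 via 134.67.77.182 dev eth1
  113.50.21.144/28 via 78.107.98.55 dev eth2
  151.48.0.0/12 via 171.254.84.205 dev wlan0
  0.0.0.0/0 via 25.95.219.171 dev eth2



Longest prefix match for 151.49.194.76:
  /28 50.243.75.112: no
  /27 122.245.121.160: no
  /28 113.50.21.144: no
  /12 151.48.0.0: MATCH
  /0 0.0.0.0: MATCH
Selected: next-hop 171.254.84.205 via wlan0 (matched /12)


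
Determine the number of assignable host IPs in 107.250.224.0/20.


Host bits = 32 - 20 = 12
Total addresses = 2^12 = 4096
Usable = total - 2 (network and broadcast)
Usable hosts: 4094


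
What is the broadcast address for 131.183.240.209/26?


Network: 131.183.240.192/26
Host bits = 6
Set all host bits to 1:
Broadcast: 131.183.240.255


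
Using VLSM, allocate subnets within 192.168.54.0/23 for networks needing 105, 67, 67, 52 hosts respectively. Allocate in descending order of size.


105 hosts -> /25 (126 usable): 192.168.54.0/25
67 hosts -> /25 (126 usable): 192.168.54.128/25
67 hosts -> /25 (126 usable): 192.168.55.0/25
52 hosts -> /26 (62 usable): 192.168.55.128/26
Allocation: 192.168.54.0/25 (105 hosts, 126 usable); 192.168.54.128/25 (67 hosts, 126 usable); 192.168.55.0/25 (67 hosts, 126 usable); 192.168.55.128/26 (52 hosts, 62 usable)


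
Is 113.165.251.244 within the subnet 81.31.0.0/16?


Subnet network: 81.31.0.0
Test IP AND mask: 113.165.0.0
No, 113.165.251.244 is not in 81.31.0.0/16


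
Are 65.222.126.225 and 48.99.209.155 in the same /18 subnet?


Mask: 255.255.192.0
65.222.126.225 AND mask = 65.222.64.0
48.99.209.155 AND mask = 48.99.192.0
No, different subnets (65.222.64.0 vs 48.99.192.0)


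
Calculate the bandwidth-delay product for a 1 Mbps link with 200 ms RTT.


BDP = bandwidth * RTT
= 1 Mbps * 200 ms
= 1 * 1e6 * 200 / 1000 bits
= 200000 bits
= 25000 bytes
= 24.4141 KB
BDP = 200000 bits (25000 bytes)


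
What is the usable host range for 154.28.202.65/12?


Network: 154.16.0.0
Broadcast: 154.31.255.255
First usable = network + 1
Last usable = broadcast - 1
Range: 154.16.0.1 to 154.31.255.254


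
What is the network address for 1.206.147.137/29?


IP:   00000001.11001110.10010011.10001001
Mask: 11111111.11111111.11111111.11111000
AND operation:
Net:  00000001.11001110.10010011.10001000
Network: 1.206.147.136/29


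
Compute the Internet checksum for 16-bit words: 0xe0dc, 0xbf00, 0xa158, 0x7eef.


Sum all words (with carry folding):
+ 0xe0dc = 0xe0dc
+ 0xbf00 = 0x9fdd
+ 0xa158 = 0x4136
+ 0x7eef = 0xc025
One's complement: ~0xc025
Checksum = 0x3fda


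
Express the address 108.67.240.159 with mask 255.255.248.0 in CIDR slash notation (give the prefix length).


Binary: 11111111.11111111.11111000.00000000
Count leading 1s
Prefix: /21


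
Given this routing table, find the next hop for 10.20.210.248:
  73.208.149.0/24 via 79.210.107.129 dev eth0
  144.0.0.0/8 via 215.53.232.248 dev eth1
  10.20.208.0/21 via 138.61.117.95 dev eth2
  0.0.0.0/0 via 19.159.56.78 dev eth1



Longest prefix match for 10.20.210.248:
  /24 73.208.149.0: no
  /8 144.0.0.0: no
  /21 10.20.208.0: MATCH
  /0 0.0.0.0: MATCH
Selected: next-hop 138.61.117.95 via eth2 (matched /21)


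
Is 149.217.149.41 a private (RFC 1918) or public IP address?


RFC 1918 private ranges:
  10.0.0.0/8 (10.0.0.0 - 10.255.255.255)
  172.16.0.0/12 (172.16.0.0 - 172.31.255.255)
  192.168.0.0/16 (192.168.0.0 - 192.168.255.255)
Public (not in any RFC 1918 range)


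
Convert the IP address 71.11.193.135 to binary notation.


71 = 01000111
11 = 00001011
193 = 11000001
135 = 10000111
Binary: 01000111.00001011.11000001.10000111


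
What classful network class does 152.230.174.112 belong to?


First octet: 152
Binary: 10011000
10xxxxxx -> Class B (128-191)
Class B, default mask 255.255.0.0 (/16)


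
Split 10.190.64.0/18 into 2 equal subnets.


New prefix = 18 + 1 = 19
Each subnet has 8192 addresses
  10.190.64.0/19
  10.190.96.0/19
Subnets: 10.190.64.0/19, 10.190.96.0/19


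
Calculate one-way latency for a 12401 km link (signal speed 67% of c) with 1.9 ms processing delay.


Speed = 0.67 * 3e5 km/s = 201000 km/s
Propagation delay = 12401 / 201000 = 0.0617 s = 61.6965 ms
Processing delay = 1.9 ms
Total one-way latency = 63.5965 ms


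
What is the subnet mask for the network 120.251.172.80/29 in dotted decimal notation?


/29 means 29 network bits, 3 host bits
Binary: 11111111111111111111111111111000
Mask: 255.255.255.248


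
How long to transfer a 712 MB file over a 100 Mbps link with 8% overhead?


Effective throughput = 100 * (1 - 8/100) = 92 Mbps
File size in Mb = 712 * 8 = 5696 Mb
Time = 5696 / 92
Time = 61.913 seconds


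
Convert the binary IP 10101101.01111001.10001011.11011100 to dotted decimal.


10101101 = 173
01111001 = 121
10001011 = 139
11011100 = 220
IP: 173.121.139.220


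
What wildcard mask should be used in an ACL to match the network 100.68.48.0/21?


Subnet mask: 255.255.248.0
Wildcard = 255.255.255.255 - subnet mask
255 - 255 = 0
255 - 255 = 0
255 - 248 = 7
255 - 0 = 255
Wildcard: 0.0.7.255


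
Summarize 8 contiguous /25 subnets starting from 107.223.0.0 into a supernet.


Original prefix: /25
Number of subnets: 8 = 2^3
New prefix = 25 - 3 = 22
Supernet: 107.223.0.0/22


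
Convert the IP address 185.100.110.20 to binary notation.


185 = 10111001
100 = 01100100
110 = 01101110
20 = 00010100
Binary: 10111001.01100100.01101110.00010100


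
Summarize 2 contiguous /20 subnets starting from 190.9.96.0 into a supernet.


Original prefix: /20
Number of subnets: 2 = 2^1
New prefix = 20 - 1 = 19
Supernet: 190.9.96.0/19


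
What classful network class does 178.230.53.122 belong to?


First octet: 178
Binary: 10110010
10xxxxxx -> Class B (128-191)
Class B, default mask 255.255.0.0 (/16)


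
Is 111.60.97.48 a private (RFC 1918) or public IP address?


RFC 1918 private ranges:
  10.0.0.0/8 (10.0.0.0 - 10.255.255.255)
  172.16.0.0/12 (172.16.0.0 - 172.31.255.255)
  192.168.0.0/16 (192.168.0.0 - 192.168.255.255)
Public (not in any RFC 1918 range)


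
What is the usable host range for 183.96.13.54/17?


Network: 183.96.0.0
Broadcast: 183.96.127.255
First usable = network + 1
Last usable = broadcast - 1
Range: 183.96.0.1 to 183.96.127.254


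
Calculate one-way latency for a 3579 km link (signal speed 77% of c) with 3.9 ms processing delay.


Speed = 0.77 * 3e5 km/s = 231000 km/s
Propagation delay = 3579 / 231000 = 0.0155 s = 15.4935 ms
Processing delay = 3.9 ms
Total one-way latency = 19.3935 ms


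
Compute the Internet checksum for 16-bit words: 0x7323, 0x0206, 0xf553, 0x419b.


Sum all words (with carry folding):
+ 0x7323 = 0x7323
+ 0x0206 = 0x7529
+ 0xf553 = 0x6a7d
+ 0x419b = 0xac18
One's complement: ~0xac18
Checksum = 0x53e7


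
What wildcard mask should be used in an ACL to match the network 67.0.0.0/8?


Subnet mask: 255.0.0.0
Wildcard = 255.255.255.255 - subnet mask
255 - 255 = 0
255 - 0 = 255
255 - 0 = 255
255 - 0 = 255
Wildcard: 0.255.255.255


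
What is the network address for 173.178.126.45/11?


IP:   10101101.10110010.01111110.00101101
Mask: 11111111.11100000.00000000.00000000
AND operation:
Net:  10101101.10100000.00000000.00000000
Network: 173.160.0.0/11


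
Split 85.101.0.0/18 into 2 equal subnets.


New prefix = 18 + 1 = 19
Each subnet has 8192 addresses
  85.101.0.0/19
  85.101.32.0/19
Subnets: 85.101.0.0/19, 85.101.32.0/19


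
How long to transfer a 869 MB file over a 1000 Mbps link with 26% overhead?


Effective throughput = 1000 * (1 - 26/100) = 740 Mbps
File size in Mb = 869 * 8 = 6952 Mb
Time = 6952 / 740
Time = 9.3946 seconds


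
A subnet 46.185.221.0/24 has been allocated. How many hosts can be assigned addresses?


Host bits = 32 - 24 = 8
Total addresses = 2^8 = 256
Usable = total - 2 (network and broadcast)
Usable hosts: 254


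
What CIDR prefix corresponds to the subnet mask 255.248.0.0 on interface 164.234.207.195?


Binary: 11111111.11111000.00000000.00000000
Count leading 1s
Prefix: /13


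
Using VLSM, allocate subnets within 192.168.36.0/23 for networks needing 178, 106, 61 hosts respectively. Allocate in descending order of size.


178 hosts -> /24 (254 usable): 192.168.36.0/24
106 hosts -> /25 (126 usable): 192.168.37.0/25
61 hosts -> /26 (62 usable): 192.168.37.128/26
Allocation: 192.168.36.0/24 (178 hosts, 254 usable); 192.168.37.0/25 (106 hosts, 126 usable); 192.168.37.128/26 (61 hosts, 62 usable)


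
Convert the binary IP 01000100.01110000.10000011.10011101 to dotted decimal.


01000100 = 68
01110000 = 112
10000011 = 131
10011101 = 157
IP: 68.112.131.157


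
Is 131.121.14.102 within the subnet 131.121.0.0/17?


Subnet network: 131.121.0.0
Test IP AND mask: 131.121.0.0
Yes, 131.121.14.102 is in 131.121.0.0/17


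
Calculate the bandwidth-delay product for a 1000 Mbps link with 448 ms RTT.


BDP = bandwidth * RTT
= 1000 Mbps * 448 ms
= 1000 * 1e6 * 448 / 1000 bits
= 448000000 bits
= 56000000 bytes
= 54687.5 KB
BDP = 448000000 bits (56000000 bytes)


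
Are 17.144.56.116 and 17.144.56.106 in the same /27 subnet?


Mask: 255.255.255.224
17.144.56.116 AND mask = 17.144.56.96
17.144.56.106 AND mask = 17.144.56.96
Yes, same subnet (17.144.56.96)


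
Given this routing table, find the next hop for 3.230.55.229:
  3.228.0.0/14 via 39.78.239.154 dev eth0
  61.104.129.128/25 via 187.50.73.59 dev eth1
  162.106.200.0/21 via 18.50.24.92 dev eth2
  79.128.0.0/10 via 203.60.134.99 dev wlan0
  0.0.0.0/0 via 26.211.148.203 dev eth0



Longest prefix match for 3.230.55.229:
  /14 3.228.0.0: MATCH
  /25 61.104.129.128: no
  /21 162.106.200.0: no
  /10 79.128.0.0: no
  /0 0.0.0.0: MATCH
Selected: next-hop 39.78.239.154 via eth0 (matched /14)


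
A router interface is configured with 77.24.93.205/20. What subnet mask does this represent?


/20 means 20 network bits, 12 host bits
Binary: 11111111111111111111000000000000
Mask: 255.255.240.0


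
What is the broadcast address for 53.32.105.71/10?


Network: 53.0.0.0/10
Host bits = 22
Set all host bits to 1:
Broadcast: 53.63.255.255


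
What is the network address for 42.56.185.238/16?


IP:   00101010.00111000.10111001.11101110
Mask: 11111111.11111111.00000000.00000000
AND operation:
Net:  00101010.00111000.00000000.00000000
Network: 42.56.0.0/16


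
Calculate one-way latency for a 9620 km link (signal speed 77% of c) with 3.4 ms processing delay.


Speed = 0.77 * 3e5 km/s = 231000 km/s
Propagation delay = 9620 / 231000 = 0.0416 s = 41.645 ms
Processing delay = 3.4 ms
Total one-way latency = 45.045 ms


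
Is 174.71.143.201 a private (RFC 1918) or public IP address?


RFC 1918 private ranges:
  10.0.0.0/8 (10.0.0.0 - 10.255.255.255)
  172.16.0.0/12 (172.16.0.0 - 172.31.255.255)
  192.168.0.0/16 (192.168.0.0 - 192.168.255.255)
Public (not in any RFC 1918 range)


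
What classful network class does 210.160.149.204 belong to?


First octet: 210
Binary: 11010010
110xxxxx -> Class C (192-223)
Class C, default mask 255.255.255.0 (/24)


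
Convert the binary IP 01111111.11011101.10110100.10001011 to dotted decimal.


01111111 = 127
11011101 = 221
10110100 = 180
10001011 = 139
IP: 127.221.180.139


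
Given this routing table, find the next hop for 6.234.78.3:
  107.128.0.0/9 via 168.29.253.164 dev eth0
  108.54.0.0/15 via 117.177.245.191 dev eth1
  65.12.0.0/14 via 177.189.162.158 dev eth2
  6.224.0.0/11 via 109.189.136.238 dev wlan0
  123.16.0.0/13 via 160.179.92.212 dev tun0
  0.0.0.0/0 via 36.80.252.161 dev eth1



Longest prefix match for 6.234.78.3:
  /9 107.128.0.0: no
  /15 108.54.0.0: no
  /14 65.12.0.0: no
  /11 6.224.0.0: MATCH
  /13 123.16.0.0: no
  /0 0.0.0.0: MATCH
Selected: next-hop 109.189.136.238 via wlan0 (matched /11)


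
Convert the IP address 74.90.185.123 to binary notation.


74 = 01001010
90 = 01011010
185 = 10111001
123 = 01111011
Binary: 01001010.01011010.10111001.01111011


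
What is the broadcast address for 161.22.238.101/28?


Network: 161.22.238.96/28
Host bits = 4
Set all host bits to 1:
Broadcast: 161.22.238.111


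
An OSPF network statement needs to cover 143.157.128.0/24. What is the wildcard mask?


Subnet mask: 255.255.255.0
Wildcard = 255.255.255.255 - subnet mask
255 - 255 = 0
255 - 255 = 0
255 - 255 = 0
255 - 0 = 255
Wildcard: 0.0.0.255


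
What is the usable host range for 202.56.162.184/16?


Network: 202.56.0.0
Broadcast: 202.56.255.255
First usable = network + 1
Last usable = broadcast - 1
Range: 202.56.0.1 to 202.56.255.254


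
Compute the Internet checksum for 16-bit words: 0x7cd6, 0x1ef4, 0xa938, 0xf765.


Sum all words (with carry folding):
+ 0x7cd6 = 0x7cd6
+ 0x1ef4 = 0x9bca
+ 0xa938 = 0x4503
+ 0xf765 = 0x3c69
One's complement: ~0x3c69
Checksum = 0xc396


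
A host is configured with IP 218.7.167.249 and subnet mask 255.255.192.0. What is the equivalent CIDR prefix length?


Binary: 11111111.11111111.11000000.00000000
Count leading 1s
Prefix: /18


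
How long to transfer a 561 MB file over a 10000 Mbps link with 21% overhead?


Effective throughput = 10000 * (1 - 21/100) = 7900 Mbps
File size in Mb = 561 * 8 = 4488 Mb
Time = 4488 / 7900
Time = 0.5681 seconds


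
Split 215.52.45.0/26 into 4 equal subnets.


New prefix = 26 + 2 = 28
Each subnet has 16 addresses
  215.52.45.0/28
  215.52.45.16/28
  215.52.45.32/28
  215.52.45.48/28
Subnets: 215.52.45.0/28, 215.52.45.16/28, 215.52.45.32/28, 215.52.45.48/28


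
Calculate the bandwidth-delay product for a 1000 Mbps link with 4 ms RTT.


BDP = bandwidth * RTT
= 1000 Mbps * 4 ms
= 1000 * 1e6 * 4 / 1000 bits
= 4000000 bits
= 500000 bytes
= 488.2812 KB
BDP = 4000000 bits (500000 bytes)


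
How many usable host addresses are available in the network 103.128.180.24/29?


Host bits = 32 - 29 = 3
Total addresses = 2^3 = 8
Usable = total - 2 (network and broadcast)
Usable hosts: 6


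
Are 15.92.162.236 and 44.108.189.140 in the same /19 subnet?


Mask: 255.255.224.0
15.92.162.236 AND mask = 15.92.160.0
44.108.189.140 AND mask = 44.108.160.0
No, different subnets (15.92.160.0 vs 44.108.160.0)


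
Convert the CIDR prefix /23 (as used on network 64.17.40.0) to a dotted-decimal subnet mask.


/23 means 23 network bits, 9 host bits
Binary: 11111111111111111111111000000000
Mask: 255.255.254.0


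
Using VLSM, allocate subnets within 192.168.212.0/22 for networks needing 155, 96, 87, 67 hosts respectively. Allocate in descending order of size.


155 hosts -> /24 (254 usable): 192.168.212.0/24
96 hosts -> /25 (126 usable): 192.168.213.0/25
87 hosts -> /25 (126 usable): 192.168.213.128/25
67 hosts -> /25 (126 usable): 192.168.214.0/25
Allocation: 192.168.212.0/24 (155 hosts, 254 usable); 192.168.213.0/25 (96 hosts, 126 usable); 192.168.213.128/25 (87 hosts, 126 usable); 192.168.214.0/25 (67 hosts, 126 usable)


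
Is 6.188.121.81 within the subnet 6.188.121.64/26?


Subnet network: 6.188.121.64
Test IP AND mask: 6.188.121.64
Yes, 6.188.121.81 is in 6.188.121.64/26


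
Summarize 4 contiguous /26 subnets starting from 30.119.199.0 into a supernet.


Original prefix: /26
Number of subnets: 4 = 2^2
New prefix = 26 - 2 = 24
Supernet: 30.119.199.0/24


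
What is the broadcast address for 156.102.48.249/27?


Network: 156.102.48.224/27
Host bits = 5
Set all host bits to 1:
Broadcast: 156.102.48.255


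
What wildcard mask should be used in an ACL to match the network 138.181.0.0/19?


Subnet mask: 255.255.224.0
Wildcard = 255.255.255.255 - subnet mask
255 - 255 = 0
255 - 255 = 0
255 - 224 = 31
255 - 0 = 255
Wildcard: 0.0.31.255


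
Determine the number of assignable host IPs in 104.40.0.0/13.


Host bits = 32 - 13 = 19
Total addresses = 2^19 = 524288
Usable = total - 2 (network and broadcast)
Usable hosts: 524286


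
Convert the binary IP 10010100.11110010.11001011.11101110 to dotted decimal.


10010100 = 148
11110010 = 242
11001011 = 203
11101110 = 238
IP: 148.242.203.238


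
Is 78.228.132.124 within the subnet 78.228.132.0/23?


Subnet network: 78.228.132.0
Test IP AND mask: 78.228.132.0
Yes, 78.228.132.124 is in 78.228.132.0/23


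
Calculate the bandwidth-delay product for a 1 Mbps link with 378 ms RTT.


BDP = bandwidth * RTT
= 1 Mbps * 378 ms
= 1 * 1e6 * 378 / 1000 bits
= 378000 bits
= 47250 bytes
= 46.1426 KB
BDP = 378000 bits (47250 bytes)


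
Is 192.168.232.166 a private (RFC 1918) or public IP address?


RFC 1918 private ranges:
  10.0.0.0/8 (10.0.0.0 - 10.255.255.255)
  172.16.0.0/12 (172.16.0.0 - 172.31.255.255)
  192.168.0.0/16 (192.168.0.0 - 192.168.255.255)
Private (in 192.168.0.0/16)


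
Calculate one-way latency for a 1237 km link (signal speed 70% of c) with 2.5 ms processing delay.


Speed = 0.7 * 3e5 km/s = 210000 km/s
Propagation delay = 1237 / 210000 = 0.0059 s = 5.8905 ms
Processing delay = 2.5 ms
Total one-way latency = 8.3905 ms


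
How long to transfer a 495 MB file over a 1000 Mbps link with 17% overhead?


Effective throughput = 1000 * (1 - 17/100) = 830 Mbps
File size in Mb = 495 * 8 = 3960 Mb
Time = 3960 / 830
Time = 4.7711 seconds


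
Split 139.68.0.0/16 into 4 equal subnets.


New prefix = 16 + 2 = 18
Each subnet has 16384 addresses
  139.68.0.0/18
  139.68.64.0/18
  139.68.128.0/18
  139.68.192.0/18
Subnets: 139.68.0.0/18, 139.68.64.0/18, 139.68.128.0/18, 139.68.192.0/18


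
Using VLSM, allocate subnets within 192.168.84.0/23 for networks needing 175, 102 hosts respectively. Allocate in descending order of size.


175 hosts -> /24 (254 usable): 192.168.84.0/24
102 hosts -> /25 (126 usable): 192.168.85.0/25
Allocation: 192.168.84.0/24 (175 hosts, 254 usable); 192.168.85.0/25 (102 hosts, 126 usable)


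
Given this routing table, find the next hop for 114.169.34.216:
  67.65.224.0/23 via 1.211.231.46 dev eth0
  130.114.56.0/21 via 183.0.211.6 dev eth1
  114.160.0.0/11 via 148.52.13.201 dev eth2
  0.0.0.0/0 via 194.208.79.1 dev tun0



Longest prefix match for 114.169.34.216:
  /23 67.65.224.0: no
  /21 130.114.56.0: no
  /11 114.160.0.0: MATCH
  /0 0.0.0.0: MATCH
Selected: next-hop 148.52.13.201 via eth2 (matched /11)


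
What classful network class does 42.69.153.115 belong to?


First octet: 42
Binary: 00101010
0xxxxxxx -> Class A (1-126)
Class A, default mask 255.0.0.0 (/8)


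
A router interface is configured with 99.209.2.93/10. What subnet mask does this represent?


/10 means 10 network bits, 22 host bits
Binary: 11111111110000000000000000000000
Mask: 255.192.0.0


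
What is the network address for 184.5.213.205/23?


IP:   10111000.00000101.11010101.11001101
Mask: 11111111.11111111.11111110.00000000
AND operation:
Net:  10111000.00000101.11010100.00000000
Network: 184.5.212.0/23


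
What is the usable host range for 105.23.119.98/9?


Network: 105.0.0.0
Broadcast: 105.127.255.255
First usable = network + 1
Last usable = broadcast - 1
Range: 105.0.0.1 to 105.127.255.254


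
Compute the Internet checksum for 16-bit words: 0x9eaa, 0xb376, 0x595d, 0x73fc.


Sum all words (with carry folding):
+ 0x9eaa = 0x9eaa
+ 0xb376 = 0x5221
+ 0x595d = 0xab7e
+ 0x73fc = 0x1f7b
One's complement: ~0x1f7b
Checksum = 0xe084


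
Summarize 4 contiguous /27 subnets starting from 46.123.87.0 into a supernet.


Original prefix: /27
Number of subnets: 4 = 2^2
New prefix = 27 - 2 = 25
Supernet: 46.123.87.0/25


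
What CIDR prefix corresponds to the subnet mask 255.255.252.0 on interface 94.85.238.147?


Binary: 11111111.11111111.11111100.00000000
Count leading 1s
Prefix: /22


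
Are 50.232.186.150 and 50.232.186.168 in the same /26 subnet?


Mask: 255.255.255.192
50.232.186.150 AND mask = 50.232.186.128
50.232.186.168 AND mask = 50.232.186.128
Yes, same subnet (50.232.186.128)


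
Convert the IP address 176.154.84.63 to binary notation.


176 = 10110000
154 = 10011010
84 = 01010100
63 = 00111111
Binary: 10110000.10011010.01010100.00111111


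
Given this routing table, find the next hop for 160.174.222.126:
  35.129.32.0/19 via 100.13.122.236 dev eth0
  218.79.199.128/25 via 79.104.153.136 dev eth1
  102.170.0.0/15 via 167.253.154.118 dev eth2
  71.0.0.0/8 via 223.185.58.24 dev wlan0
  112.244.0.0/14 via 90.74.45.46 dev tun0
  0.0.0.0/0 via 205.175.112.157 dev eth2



Longest prefix match for 160.174.222.126:
  /19 35.129.32.0: no
  /25 218.79.199.128: no
  /15 102.170.0.0: no
  /8 71.0.0.0: no
  /14 112.244.0.0: no
  /0 0.0.0.0: MATCH
Selected: next-hop 205.175.112.157 via eth2 (matched /0)


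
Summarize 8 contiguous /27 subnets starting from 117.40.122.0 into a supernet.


Original prefix: /27
Number of subnets: 8 = 2^3
New prefix = 27 - 3 = 24
Supernet: 117.40.122.0/24


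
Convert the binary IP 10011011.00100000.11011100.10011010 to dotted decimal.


10011011 = 155
00100000 = 32
11011100 = 220
10011010 = 154
IP: 155.32.220.154


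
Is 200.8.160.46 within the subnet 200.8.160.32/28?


Subnet network: 200.8.160.32
Test IP AND mask: 200.8.160.32
Yes, 200.8.160.46 is in 200.8.160.32/28


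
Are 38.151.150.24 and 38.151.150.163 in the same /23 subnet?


Mask: 255.255.254.0
38.151.150.24 AND mask = 38.151.150.0
38.151.150.163 AND mask = 38.151.150.0
Yes, same subnet (38.151.150.0)


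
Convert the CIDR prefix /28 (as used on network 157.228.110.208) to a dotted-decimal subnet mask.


/28 means 28 network bits, 4 host bits
Binary: 11111111111111111111111111110000
Mask: 255.255.255.240


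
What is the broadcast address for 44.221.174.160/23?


Network: 44.221.174.0/23
Host bits = 9
Set all host bits to 1:
Broadcast: 44.221.175.255


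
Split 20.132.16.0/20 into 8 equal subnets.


New prefix = 20 + 3 = 23
Each subnet has 512 addresses
  20.132.16.0/23
  20.132.18.0/23
  20.132.20.0/23
  20.132.22.0/23
  20.132.24.0/23
  20.132.26.0/23
  20.132.28.0/23
  20.132.30.0/23
Subnets: 20.132.16.0/23, 20.132.18.0/23, 20.132.20.0/23, 20.132.22.0/23, 20.132.24.0/23, 20.132.26.0/23, 20.132.28.0/23, 20.132.30.0/23


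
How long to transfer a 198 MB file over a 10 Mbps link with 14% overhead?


Effective throughput = 10 * (1 - 14/100) = 8.6 Mbps
File size in Mb = 198 * 8 = 1584 Mb
Time = 1584 / 8.6
Time = 184.186 seconds


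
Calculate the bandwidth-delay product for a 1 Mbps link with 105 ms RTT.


BDP = bandwidth * RTT
= 1 Mbps * 105 ms
= 1 * 1e6 * 105 / 1000 bits
= 105000 bits
= 13125 bytes
= 12.8174 KB
BDP = 105000 bits (13125 bytes)


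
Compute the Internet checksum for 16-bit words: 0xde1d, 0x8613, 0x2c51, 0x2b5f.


Sum all words (with carry folding):
+ 0xde1d = 0xde1d
+ 0x8613 = 0x6431
+ 0x2c51 = 0x9082
+ 0x2b5f = 0xbbe1
One's complement: ~0xbbe1
Checksum = 0x441e


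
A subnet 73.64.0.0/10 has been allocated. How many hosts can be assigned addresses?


Host bits = 32 - 10 = 22
Total addresses = 2^22 = 4194304
Usable = total - 2 (network and broadcast)
Usable hosts: 4194302


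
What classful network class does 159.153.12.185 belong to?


First octet: 159
Binary: 10011111
10xxxxxx -> Class B (128-191)
Class B, default mask 255.255.0.0 (/16)


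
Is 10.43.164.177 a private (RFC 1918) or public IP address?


RFC 1918 private ranges:
  10.0.0.0/8 (10.0.0.0 - 10.255.255.255)
  172.16.0.0/12 (172.16.0.0 - 172.31.255.255)
  192.168.0.0/16 (192.168.0.0 - 192.168.255.255)
Private (in 10.0.0.0/8)


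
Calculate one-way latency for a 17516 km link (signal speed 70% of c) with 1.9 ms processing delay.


Speed = 0.7 * 3e5 km/s = 210000 km/s
Propagation delay = 17516 / 210000 = 0.0834 s = 83.4095 ms
Processing delay = 1.9 ms
Total one-way latency = 85.3095 ms


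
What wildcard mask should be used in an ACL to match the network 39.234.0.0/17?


Subnet mask: 255.255.128.0
Wildcard = 255.255.255.255 - subnet mask
255 - 255 = 0
255 - 255 = 0
255 - 128 = 127
255 - 0 = 255
Wildcard: 0.0.127.255


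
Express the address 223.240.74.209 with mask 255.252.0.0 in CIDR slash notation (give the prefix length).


Binary: 11111111.11111100.00000000.00000000
Count leading 1s
Prefix: /14


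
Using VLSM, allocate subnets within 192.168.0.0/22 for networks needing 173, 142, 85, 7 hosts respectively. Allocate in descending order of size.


173 hosts -> /24 (254 usable): 192.168.0.0/24
142 hosts -> /24 (254 usable): 192.168.1.0/24
85 hosts -> /25 (126 usable): 192.168.2.0/25
7 hosts -> /28 (14 usable): 192.168.2.128/28
Allocation: 192.168.0.0/24 (173 hosts, 254 usable); 192.168.1.0/24 (142 hosts, 254 usable); 192.168.2.0/25 (85 hosts, 126 usable); 192.168.2.128/28 (7 hosts, 14 usable)


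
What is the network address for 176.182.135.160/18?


IP:   10110000.10110110.10000111.10100000
Mask: 11111111.11111111.11000000.00000000
AND operation:
Net:  10110000.10110110.10000000.00000000
Network: 176.182.128.0/18


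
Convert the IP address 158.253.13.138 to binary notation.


158 = 10011110
253 = 11111101
13 = 00001101
138 = 10001010
Binary: 10011110.11111101.00001101.10001010


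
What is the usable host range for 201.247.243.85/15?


Network: 201.246.0.0
Broadcast: 201.247.255.255
First usable = network + 1
Last usable = broadcast - 1
Range: 201.246.0.1 to 201.247.255.254


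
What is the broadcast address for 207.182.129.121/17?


Network: 207.182.128.0/17
Host bits = 15
Set all host bits to 1:
Broadcast: 207.182.255.255


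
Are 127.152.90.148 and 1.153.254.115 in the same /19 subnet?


Mask: 255.255.224.0
127.152.90.148 AND mask = 127.152.64.0
1.153.254.115 AND mask = 1.153.224.0
No, different subnets (127.152.64.0 vs 1.153.224.0)


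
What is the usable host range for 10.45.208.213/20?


Network: 10.45.208.0
Broadcast: 10.45.223.255
First usable = network + 1
Last usable = broadcast - 1
Range: 10.45.208.1 to 10.45.223.254


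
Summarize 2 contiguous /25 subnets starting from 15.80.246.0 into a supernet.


Original prefix: /25
Number of subnets: 2 = 2^1
New prefix = 25 - 1 = 24
Supernet: 15.80.246.0/24
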